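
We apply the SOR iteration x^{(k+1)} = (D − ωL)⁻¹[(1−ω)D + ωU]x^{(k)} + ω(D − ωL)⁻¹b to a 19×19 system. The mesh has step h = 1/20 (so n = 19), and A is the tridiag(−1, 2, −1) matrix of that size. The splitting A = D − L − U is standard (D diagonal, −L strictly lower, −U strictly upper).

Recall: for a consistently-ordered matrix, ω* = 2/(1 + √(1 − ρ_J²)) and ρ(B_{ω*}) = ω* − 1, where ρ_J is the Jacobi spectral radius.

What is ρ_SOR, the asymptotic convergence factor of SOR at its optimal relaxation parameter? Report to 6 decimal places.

ρ_J = max_k |cos(kπ/20)| = cos(π/20) = 0.987688
√(1 − cos²(π/20)) = sin(π/20) ≈ 0.1564345.
Young: ω* = 2/(1+√(1−ρ_J²)) = 2/(1+0.1564345) = 2/1.1564345 = 1.729454.
Hence ρ(B_{ω*}) = 1.729454 − 1 = 0.729454.

ρ_SOR = 0.729454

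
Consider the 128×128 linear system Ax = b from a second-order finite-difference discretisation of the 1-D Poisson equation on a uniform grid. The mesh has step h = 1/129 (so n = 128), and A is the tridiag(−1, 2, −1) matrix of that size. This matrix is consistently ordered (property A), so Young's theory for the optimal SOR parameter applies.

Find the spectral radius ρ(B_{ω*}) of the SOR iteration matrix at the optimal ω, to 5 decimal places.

[ρ_J] n=128: ρ(B_J) = cos(π/(n+1)) = cos(π/129) = 0.99970.
1 − cos²(π/129) = sin²(π/129) ⇒ √(1−ρ_J²) = sin(π/129) = 0.024351.
ω* = 2/(1+0.024351) = 1.95246
At ω = 1.95246 every |λ(B_ω)| = ω−1, so ρ_SOR = 0.95246.

ρ_SOR = 0.95246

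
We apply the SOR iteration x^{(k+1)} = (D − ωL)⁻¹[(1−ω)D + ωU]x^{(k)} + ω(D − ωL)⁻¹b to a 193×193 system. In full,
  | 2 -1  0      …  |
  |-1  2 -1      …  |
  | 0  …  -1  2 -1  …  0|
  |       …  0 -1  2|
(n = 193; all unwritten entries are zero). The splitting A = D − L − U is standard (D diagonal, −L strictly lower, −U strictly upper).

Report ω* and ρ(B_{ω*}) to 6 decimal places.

spectrum of D⁻¹(L+U) = {cos(kπ/194) : 1≤k≤193}; ρ_J = cos(π/194) = 0.999869.
1 − cos²(π/194) = sin²(π/194) ⇒ √(1−ρ_J²) = sin(π/194) = 0.0161931.
ω* = 2/(1+0.0161931) = 1.968130
ρ(B_{ω*}) = ω*−1 = 0.968130

ω* = 1.968130, ρ_SOR = 0.968130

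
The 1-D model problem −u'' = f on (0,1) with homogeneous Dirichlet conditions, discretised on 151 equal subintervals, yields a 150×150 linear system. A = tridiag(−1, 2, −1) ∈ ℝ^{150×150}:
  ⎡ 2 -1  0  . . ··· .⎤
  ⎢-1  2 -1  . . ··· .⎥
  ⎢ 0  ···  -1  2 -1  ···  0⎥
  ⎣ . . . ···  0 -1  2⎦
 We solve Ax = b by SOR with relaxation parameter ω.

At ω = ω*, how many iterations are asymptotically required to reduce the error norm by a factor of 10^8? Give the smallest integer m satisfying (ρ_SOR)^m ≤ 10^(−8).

With n=150, ρ(Jacobi) = cos(π/151) = 0.9997836.
1 − cos²(π/151) = sin²(π/151) ⇒ √(1−ρ_J²) = sin(π/151) = 0.0208037.
So ω* = 2/1.0208037 = 1.9592405 (Young).
ρ_SOR = ω* − 1 ≈ 0.9592405.
For 8 digits: m = 8·ln10 / (−ln 0.9592405) = 18.4207/0.0416135 = 442.662; round up → m = 443.

m = 443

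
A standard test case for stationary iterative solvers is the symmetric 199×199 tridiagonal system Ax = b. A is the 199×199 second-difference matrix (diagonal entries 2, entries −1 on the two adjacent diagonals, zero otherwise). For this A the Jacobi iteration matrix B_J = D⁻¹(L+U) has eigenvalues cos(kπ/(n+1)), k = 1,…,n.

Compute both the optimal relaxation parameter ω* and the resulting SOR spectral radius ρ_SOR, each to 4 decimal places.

[ρ_J] n=199: ρ(B_J) = cos(π/(n+1)) = cos(π/200) = 0.9999.
root = sin(π/200) = 0.01571  (since 1−cos² = sin²).
ω* = 2/(1 + 0.01571) = 2/1.01571 = 1.9691.
Hence ρ(B_{ω*}) = 1.9691 − 1 = 0.9691.

ω* = 1.9691, ρ_SOR = 0.9691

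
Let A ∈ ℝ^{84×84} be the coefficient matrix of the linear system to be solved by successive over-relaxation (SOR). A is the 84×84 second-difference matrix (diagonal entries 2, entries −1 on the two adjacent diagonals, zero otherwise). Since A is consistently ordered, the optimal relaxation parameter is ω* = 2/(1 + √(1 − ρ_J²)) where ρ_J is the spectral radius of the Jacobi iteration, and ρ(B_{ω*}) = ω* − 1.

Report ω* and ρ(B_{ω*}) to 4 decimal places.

[ρ_J] n=84: ρ(B_J) = cos(π/(n+1)) = cos(π/85) = 0.9993.
1 − cos²(π/85) = sin²(π/85) ⇒ √(1−ρ_J²) = sin(π/85) = 0.03695.
ω* = 2/(1 + 0.03695) = 2/1.03695 = 1.9287.
ρ_SOR = ω* − 1 = 1.9287 − 1 = 0.9287.

ω* = 1.9287, ρ_SOR = 0.9287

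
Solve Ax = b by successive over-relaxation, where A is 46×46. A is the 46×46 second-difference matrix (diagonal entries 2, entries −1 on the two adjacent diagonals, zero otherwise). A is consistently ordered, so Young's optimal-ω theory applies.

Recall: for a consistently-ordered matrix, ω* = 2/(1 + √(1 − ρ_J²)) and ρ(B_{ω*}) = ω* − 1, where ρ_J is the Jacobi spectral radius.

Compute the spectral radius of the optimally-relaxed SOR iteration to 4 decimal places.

ρ_SOR = 0.8748

ρ_J = max_k |cos(kπ/47)| = cos(π/47) = 0.9978
√(1−ρ_J²) simplifies to sin(π/47) = 0.06679.
ω* = 2/(1+0.06679) = 1.8748
At ω = 1.8748 every |λ(B_ω)| = ω−1, so ρ_SOR = 0.8748.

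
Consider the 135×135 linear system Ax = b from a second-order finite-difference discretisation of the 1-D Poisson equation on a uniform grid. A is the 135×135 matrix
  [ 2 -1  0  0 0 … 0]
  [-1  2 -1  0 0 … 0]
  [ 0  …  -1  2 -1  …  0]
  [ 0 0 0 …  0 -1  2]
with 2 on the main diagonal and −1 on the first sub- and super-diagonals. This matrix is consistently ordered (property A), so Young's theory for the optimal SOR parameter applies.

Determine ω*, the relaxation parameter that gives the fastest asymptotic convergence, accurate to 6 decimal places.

½·tridiag(1,0,1) at n=135: λ_k = cos(kπ/136); max |λ| at k=1 ⇒ ρ_J = cos(π/136) ≈ 0.999733.
√(1−ρ_J²) simplifies to sin(π/136) = 0.0230979.
Then 2/(1+√(1−ρ_J²)) = 2/(1+0.0230979); ω* = 2/1.0230979 = 1.954847.
ρ_SOR = ω* − 1 ≈ 0.954847.

ω* = 1.954847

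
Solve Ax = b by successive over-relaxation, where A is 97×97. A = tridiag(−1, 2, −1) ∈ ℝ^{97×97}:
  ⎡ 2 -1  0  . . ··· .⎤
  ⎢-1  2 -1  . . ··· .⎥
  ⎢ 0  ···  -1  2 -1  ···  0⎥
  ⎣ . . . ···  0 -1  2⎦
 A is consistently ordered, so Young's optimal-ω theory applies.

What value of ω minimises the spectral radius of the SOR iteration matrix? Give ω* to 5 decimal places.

ω* = 1.93789

B_J for the 97×97 system has eigenvalues cos(kπ/98); ρ_J = cos(π/98) = 0.99949.
√(1−ρ_J²) simplifies to sin(π/98) = 0.032052.
ω* = 2 / (1 + 0.032052) = 2 / 1.032052 ≈ 1.93789.
ρ_SOR = ω* − 1 = 1.93789 − 1 = 0.93789.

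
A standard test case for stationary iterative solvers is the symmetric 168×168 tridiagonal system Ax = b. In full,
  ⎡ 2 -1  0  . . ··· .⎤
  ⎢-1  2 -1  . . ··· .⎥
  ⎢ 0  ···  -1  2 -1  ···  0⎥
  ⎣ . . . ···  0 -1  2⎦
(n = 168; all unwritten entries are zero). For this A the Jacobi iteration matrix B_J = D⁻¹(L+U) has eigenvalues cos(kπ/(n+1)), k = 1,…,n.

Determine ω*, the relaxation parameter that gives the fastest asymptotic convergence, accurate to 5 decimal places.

spectrum of D⁻¹(L+U) = {cos(kπ/169) : 1≤k≤168}; ρ_J = cos(π/169) = 0.99983.
√(1−ρ_J²) = |sin(π/169)| = 0.018588
ω* = 2 / (1 + 0.018588) = 2 / 1.018588 ≈ 1.96350.
[ρ_SOR] ω* − 1 = 0.96350.

ω* = 1.96350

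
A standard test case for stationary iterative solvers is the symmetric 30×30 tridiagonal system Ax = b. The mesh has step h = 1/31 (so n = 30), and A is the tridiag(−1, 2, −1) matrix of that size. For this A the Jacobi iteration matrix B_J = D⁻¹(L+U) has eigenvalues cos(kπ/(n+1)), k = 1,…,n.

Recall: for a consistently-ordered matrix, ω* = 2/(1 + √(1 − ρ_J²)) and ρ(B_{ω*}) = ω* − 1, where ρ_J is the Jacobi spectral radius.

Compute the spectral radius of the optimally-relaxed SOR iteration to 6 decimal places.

With n=30, ρ(Jacobi) = cos(π/31) = 0.994869.
√(1−ρ_J²) = |sin(π/31)| = 0.1011683
ω* = 2/(1+0.1011683) = 1.816253
Hence ρ(B_{ω*}) = 1.816253 − 1 = 0.816253.

ρ_SOR = 0.816253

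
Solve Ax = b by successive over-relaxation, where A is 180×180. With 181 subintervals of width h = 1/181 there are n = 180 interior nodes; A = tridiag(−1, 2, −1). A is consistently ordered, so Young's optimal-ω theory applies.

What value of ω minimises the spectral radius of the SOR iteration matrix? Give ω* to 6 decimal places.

ω* = 1.965880

n=180: λ(B_J) = 1 − λ(A)/2 = cos(kπ/181); k=1 gives ρ_J = 0.999849.
√(1−ρ_J²) = |sin(π/181)| = 0.0173560
Then 2/(1+√(1−ρ_J²)) = 2/(1+0.0173560); ω* = 2/1.0173560 = 1.965880.
and ρ(B_{ω*}) = 1.965880 − 1 = 0.965880.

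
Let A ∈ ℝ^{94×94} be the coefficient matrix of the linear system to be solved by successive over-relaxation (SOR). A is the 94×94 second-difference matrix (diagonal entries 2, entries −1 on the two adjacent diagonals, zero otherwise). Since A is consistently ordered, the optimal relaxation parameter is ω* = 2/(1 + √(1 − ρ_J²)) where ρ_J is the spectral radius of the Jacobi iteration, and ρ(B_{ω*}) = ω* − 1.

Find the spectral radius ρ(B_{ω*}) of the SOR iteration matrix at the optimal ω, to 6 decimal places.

ρ_SOR = 0.935990

spectrum of D⁻¹(L+U) = {cos(kπ/95) : 1≤k≤94}; ρ_J = cos(π/95) = 0.999453.
root = sin(π/95) = 0.0330634  (since 1−cos² = sin²).
Then 2/(1+√(1−ρ_J²)) = 2/(1+0.0330634); ω* = 2/1.0330634 = 1.935990.
ρ_SOR = ω* − 1 ≈ 0.935990.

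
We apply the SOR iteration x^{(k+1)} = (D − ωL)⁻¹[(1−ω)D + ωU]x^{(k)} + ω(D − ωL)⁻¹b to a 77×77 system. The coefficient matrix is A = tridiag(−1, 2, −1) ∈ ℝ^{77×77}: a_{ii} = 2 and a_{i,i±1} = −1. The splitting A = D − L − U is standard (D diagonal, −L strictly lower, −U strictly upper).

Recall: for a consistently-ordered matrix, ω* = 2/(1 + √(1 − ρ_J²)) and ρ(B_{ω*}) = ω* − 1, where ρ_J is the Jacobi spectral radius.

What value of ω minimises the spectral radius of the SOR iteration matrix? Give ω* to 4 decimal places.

ω* = 1.9226

[ρ_J] n=77: ρ(B_J) = cos(π/(n+1)) = cos(π/78) = 0.9992.
√(1 − cos²(π/78)) = sin(π/78) ≈ 0.04027.
[ω*] 2 ÷ (1 + 0.04027) = 2 ÷ 1.04027 = 1.9226.
At ω = 1.9226 every |λ(B_ω)| = ω−1, so ρ_SOR = 0.9226.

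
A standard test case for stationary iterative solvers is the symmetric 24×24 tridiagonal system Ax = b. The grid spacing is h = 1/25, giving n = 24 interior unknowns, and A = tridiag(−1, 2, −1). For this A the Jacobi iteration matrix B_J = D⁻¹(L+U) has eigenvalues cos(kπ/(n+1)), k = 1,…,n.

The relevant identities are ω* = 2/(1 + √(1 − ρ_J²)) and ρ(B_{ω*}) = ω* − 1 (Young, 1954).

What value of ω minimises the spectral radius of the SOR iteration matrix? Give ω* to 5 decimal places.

With n=24, ρ(Jacobi) = cos(π/25) = 0.99211.
√(1−ρ_J²) = |sin(π/25)| = 0.125333
ω* = 2 / (1 + 0.125333) = 2 / 1.125333 ≈ 1.77725.
ρ_SOR = ω* − 1 = 1.77725 − 1 = 0.77725.

ω* = 1.77725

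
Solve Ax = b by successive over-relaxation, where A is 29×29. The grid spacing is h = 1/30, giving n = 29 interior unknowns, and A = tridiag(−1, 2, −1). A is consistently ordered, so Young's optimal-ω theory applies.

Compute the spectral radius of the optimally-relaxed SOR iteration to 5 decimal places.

ρ_J = max_k |cos(kπ/30)| = cos(π/30) = 0.99452
√(1−ρ_J²) simplifies to sin(π/30) = 0.104528.
Then 2/(1+√(1−ρ_J²)) = 2/(1+0.104528); ω* = 2/1.104528 = 1.81073.
At ω = 1.81073 every |λ(B_ω)| = ω−1, so ρ_SOR = 0.81073.

ρ_SOR = 0.81073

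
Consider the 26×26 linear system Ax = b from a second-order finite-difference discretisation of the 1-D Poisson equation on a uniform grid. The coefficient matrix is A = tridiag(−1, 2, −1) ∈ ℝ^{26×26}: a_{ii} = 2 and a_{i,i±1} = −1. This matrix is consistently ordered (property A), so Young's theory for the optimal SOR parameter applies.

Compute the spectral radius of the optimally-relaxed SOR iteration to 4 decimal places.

ρ_SOR = 0.7920

ρ_J = max_k |cos(kπ/27)| = cos(π/27) = 0.9932
√(1−ρ_J²) simplifies to sin(π/27) = 0.11609.
ω* = 2/(1+0.11609) = 1.7920
ρ_SOR = ω* − 1 ≈ 0.7920.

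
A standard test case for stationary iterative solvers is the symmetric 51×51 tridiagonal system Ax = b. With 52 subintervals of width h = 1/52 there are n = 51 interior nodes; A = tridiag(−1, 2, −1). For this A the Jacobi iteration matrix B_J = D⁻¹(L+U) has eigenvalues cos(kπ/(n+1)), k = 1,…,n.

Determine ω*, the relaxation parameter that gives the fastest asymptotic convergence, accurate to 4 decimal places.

ω* = 1.8861

½·tridiag(1,0,1) at n=51: λ_k = cos(kπ/52); max |λ| at k=1 ⇒ ρ_J = cos(π/52) ≈ 0.9982.
√(1−ρ_J²) = |sin(π/52)| = 0.06038
ω* = 2/(1+0.06038) = 1.8861
ρ_SOR = ω* − 1 ≈ 0.8861.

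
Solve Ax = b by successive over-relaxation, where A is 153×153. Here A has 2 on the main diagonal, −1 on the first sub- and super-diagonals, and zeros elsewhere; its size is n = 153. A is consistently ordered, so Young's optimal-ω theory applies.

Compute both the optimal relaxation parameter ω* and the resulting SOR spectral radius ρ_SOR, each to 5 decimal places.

[ρ_J] n=153: ρ(B_J) = cos(π/(n+1)) = cos(π/154) = 0.99979.
√(1 − cos²(π/154)) = sin(π/154) ≈ 0.020399.
ω* = 2/(1 + 0.020399) = 2/1.020399 = 1.96002.
ρ(B_{ω*}) = ω*−1 = 0.96002

ω* = 1.96002, ρ_SOR = 0.96002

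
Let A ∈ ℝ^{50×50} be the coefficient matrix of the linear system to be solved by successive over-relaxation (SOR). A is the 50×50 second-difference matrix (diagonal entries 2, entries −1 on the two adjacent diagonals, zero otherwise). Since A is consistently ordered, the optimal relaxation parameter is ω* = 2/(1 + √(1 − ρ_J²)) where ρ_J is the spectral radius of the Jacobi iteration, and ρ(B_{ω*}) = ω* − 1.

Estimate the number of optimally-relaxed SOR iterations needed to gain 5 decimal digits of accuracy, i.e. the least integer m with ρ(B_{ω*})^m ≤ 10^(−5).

B_J for the 50×50 system has eigenvalues cos(kπ/51); ρ_J = cos(π/51) = 0.9981033.
√(1 − cos²(π/51)) = sin(π/51) ≈ 0.0615609.
ω* = 2 / (1 + 0.0615609) = 2 / 1.0615609 ≈ 1.8840181.
At ω = 1.8840181 every |λ(B_ω)| = ω−1, so ρ_SOR = 0.8840181.
ρ_SOR^m ≤ 10^(−5) ⇔ m ≥ 5·ln10/(−ln 0.8840181) = 11.5129/0.123278 = 93.390; m = ⌈93.390⌉ = 94.

m = 94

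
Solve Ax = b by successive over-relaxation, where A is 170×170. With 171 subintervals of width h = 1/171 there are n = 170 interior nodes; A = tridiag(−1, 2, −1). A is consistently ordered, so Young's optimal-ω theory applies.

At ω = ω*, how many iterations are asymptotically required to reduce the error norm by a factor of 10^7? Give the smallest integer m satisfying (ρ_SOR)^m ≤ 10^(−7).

m = 439

ρ_J = max_k |cos(kπ/171)| = cos(π/171) = 0.9998312
√(1−ρ_J²) = |sin(π/171)| = 0.0183709
Young: ω* = 2/(1+√(1−ρ_J²)) = 2/(1+0.0183709) = 2/1.0183709 = 1.9639210.
At ω = 1.9639210 every |λ(B_ω)| = ω−1, so ρ_SOR = 0.9639210.
ρ_SOR^m ≤ 10^(−7) ⇔ m ≥ 7·ln10/(−ln 0.9639210) = 16.1181/0.0367459 = 438.637; m = ⌈438.637⌉ = 439.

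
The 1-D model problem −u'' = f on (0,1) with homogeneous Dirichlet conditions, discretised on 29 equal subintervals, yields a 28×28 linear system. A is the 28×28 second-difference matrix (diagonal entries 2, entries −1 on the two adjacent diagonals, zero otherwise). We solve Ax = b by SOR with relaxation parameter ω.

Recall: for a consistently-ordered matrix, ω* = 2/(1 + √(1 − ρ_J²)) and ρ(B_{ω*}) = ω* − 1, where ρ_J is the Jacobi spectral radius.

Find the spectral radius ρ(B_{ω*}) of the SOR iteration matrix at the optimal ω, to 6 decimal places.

ρ_J = max_k |cos(kπ/29)| = cos(π/29) = 0.994138
1 − cos²(π/29) = sin²(π/29) ⇒ √(1−ρ_J²) = sin(π/29) = 0.1081190.
Then 2/(1+√(1−ρ_J²)) = 2/(1+0.1081190); ω* = 2/1.1081190 = 1.804860.
[ρ_SOR] ω* − 1 = 0.804860.

ρ_SOR = 0.804860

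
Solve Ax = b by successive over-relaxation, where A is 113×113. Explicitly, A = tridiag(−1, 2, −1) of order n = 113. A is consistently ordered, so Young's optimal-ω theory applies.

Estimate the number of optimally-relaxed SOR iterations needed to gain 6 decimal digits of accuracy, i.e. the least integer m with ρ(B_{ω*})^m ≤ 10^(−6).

m = 251

spectrum of D⁻¹(L+U) = {cos(kπ/114) : 1≤k≤113}; ρ_J = cos(π/114) = 0.9996203.
1 − cos²(π/114) = sin²(π/114) ⇒ √(1−ρ_J²) = sin(π/114) = 0.0275543.
ω* = 2 / (1 + 0.0275543) = 2 / 1.0275543 ≈ 1.9463692.
At ω = 1.9463692 every |λ(B_ω)| = ω−1, so ρ_SOR = 0.9463692.
m ≥ 6·ln10 / (−ln 0.9463692) = 250.633; smallest integer m = 251.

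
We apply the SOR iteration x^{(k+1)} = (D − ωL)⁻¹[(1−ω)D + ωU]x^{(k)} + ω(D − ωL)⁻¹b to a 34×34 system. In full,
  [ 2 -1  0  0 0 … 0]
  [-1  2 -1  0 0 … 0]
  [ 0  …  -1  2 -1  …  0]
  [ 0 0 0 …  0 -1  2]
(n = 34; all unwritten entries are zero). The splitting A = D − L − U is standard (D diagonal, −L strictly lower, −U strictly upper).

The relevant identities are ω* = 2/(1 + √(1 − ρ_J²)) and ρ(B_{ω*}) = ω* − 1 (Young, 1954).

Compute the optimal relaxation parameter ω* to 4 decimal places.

ω* = 1.8355

spectrum of D⁻¹(L+U) = {cos(kπ/35) : 1≤k≤34}; ρ_J = cos(π/35) = 0.9960.
root = sin(π/35) = 0.08964  (since 1−cos² = sin²).
ω* = 2/(1+0.08964) = 1.8355
ρ_SOR = ω* − 1 ≈ 0.8355.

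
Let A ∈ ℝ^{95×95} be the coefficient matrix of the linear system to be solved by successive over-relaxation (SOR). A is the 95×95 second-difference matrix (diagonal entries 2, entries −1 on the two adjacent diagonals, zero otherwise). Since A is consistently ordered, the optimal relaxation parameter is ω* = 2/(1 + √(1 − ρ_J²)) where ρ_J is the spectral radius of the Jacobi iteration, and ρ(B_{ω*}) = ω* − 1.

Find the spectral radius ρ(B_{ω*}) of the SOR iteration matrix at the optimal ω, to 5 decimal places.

ρ_SOR = 0.93664

½·tridiag(1,0,1) at n=95: λ_k = cos(kπ/96); max |λ| at k=1 ⇒ ρ_J = cos(π/96) ≈ 0.99946.
√(1−ρ_J²) simplifies to sin(π/96) = 0.032719.
Then 2/(1+√(1−ρ_J²)) = 2/(1+0.032719); ω* = 2/1.032719 = 1.93664.
At ω = 1.93664 every |λ(B_ω)| = ω−1, so ρ_SOR = 0.93664.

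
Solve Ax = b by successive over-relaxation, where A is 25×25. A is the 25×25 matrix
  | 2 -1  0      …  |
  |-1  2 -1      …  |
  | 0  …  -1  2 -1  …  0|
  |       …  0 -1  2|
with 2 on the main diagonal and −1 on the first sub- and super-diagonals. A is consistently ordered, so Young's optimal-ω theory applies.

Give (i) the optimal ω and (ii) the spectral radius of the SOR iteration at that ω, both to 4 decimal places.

ω* = 1.7849, ρ_SOR = 0.7849

½·tridiag(1,0,1) at n=25: λ_k = cos(kπ/26); max |λ| at k=1 ⇒ ρ_J = cos(π/26) ≈ 0.9927.
√(1 − cos²(π/26)) = sin(π/26) ≈ 0.12054.
Then 2/(1+√(1−ρ_J²)) = 2/(1+0.12054); ω* = 2/1.12054 = 1.7849.
ρ_SOR = ω* − 1 = 1.7849 − 1 = 0.7849.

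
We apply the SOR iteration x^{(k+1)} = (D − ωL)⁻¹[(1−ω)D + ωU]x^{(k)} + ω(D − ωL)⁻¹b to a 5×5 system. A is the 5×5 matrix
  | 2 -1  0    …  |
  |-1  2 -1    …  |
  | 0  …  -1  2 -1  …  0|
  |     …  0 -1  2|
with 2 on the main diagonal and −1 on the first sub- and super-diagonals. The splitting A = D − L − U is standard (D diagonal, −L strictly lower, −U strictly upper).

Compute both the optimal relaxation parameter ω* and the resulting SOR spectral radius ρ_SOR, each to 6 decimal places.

ω* = 1.333333, ρ_SOR = 0.333333

n=5: λ(B_J) = 1 − λ(A)/2 = cos(kπ/6); k=1 gives ρ_J = 0.866025.
√(1−ρ_J²) = |sin(π/6)| = 0.5000000
Young: ω* = 2/(1+√(1−ρ_J²)) = 2/(1+0.5000000) = 2/1.5000000 = 1.333333.
and ρ(B_{ω*}) = 1.333333 − 1 = 0.333333.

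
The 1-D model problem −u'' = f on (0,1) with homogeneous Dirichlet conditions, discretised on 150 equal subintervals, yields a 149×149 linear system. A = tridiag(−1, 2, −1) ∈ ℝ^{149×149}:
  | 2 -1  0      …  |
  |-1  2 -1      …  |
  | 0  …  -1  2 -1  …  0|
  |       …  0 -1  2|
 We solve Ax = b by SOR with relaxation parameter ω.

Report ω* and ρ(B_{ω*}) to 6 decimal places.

With n=149, ρ(Jacobi) = cos(π/150) = 0.999781.
root = sin(π/150) = 0.0209424  (since 1−cos² = sin²).
Young: ω* = 2/(1+√(1−ρ_J²)) = 2/(1+0.0209424) = 2/1.0209424 = 1.958974.
ρ_SOR = ω* − 1 = 1.958974 − 1 = 0.958974.

ω* = 1.958974, ρ_SOR = 0.958974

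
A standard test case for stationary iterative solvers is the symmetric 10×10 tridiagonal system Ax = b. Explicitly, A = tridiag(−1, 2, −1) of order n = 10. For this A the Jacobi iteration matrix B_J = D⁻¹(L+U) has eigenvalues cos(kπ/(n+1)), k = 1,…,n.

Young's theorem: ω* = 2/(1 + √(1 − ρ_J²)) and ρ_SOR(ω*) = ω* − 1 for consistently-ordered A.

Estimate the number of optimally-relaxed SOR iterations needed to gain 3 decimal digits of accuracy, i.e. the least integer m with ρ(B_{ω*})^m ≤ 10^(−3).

m = 12

ρ_J = max_k |cos(kπ/11)| = cos(π/11) = 0.9594930
√(1−ρ_J²) = |sin(π/11)| = 0.2817326
Young: ω* = 2/(1+√(1−ρ_J²)) = 2/(1+0.2817326) = 2/1.2817326 = 1.5603879.
At ω = 1.5603879 every |λ(B_ω)| = ω−1, so ρ_SOR = 0.5603879.
Need (0.5603879)^m ≤ 10^(−3): m ≥ 3·ln10/|ln 0.5603879| = 6.90776/0.579126 = 11.928 ⇒ m = 12.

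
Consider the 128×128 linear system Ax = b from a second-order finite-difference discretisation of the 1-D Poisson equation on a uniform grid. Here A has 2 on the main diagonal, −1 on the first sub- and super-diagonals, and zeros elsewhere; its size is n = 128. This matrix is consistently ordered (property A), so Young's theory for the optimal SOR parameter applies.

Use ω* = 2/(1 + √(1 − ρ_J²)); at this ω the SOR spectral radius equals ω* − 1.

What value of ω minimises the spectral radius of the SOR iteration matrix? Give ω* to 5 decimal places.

spectrum of D⁻¹(L+U) = {cos(kπ/129) : 1≤k≤128}; ρ_J = cos(π/129) = 0.99970.
√(1 − cos²(π/129)) = sin(π/129) ≈ 0.024351.
ω* = 2/(1+0.024351) = 1.95246
At ω = 1.95246 every |λ(B_ω)| = ω−1, so ρ_SOR = 0.95246.

ω* = 1.95246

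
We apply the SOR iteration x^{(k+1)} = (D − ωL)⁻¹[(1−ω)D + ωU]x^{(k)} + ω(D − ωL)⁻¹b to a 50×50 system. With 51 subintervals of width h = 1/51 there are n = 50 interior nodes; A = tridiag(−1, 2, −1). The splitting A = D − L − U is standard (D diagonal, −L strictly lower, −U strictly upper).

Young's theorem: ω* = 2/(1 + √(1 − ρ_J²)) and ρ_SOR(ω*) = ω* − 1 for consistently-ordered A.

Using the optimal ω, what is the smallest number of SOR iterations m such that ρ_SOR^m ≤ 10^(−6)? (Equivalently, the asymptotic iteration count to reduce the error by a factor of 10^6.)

m = 113

½·tridiag(1,0,1) at n=50: λ_k = cos(kπ/51); max |λ| at k=1 ⇒ ρ_J = cos(π/51) ≈ 0.9981033.
√(1 − cos²(π/51)) = sin(π/51) ≈ 0.0615609.
ω* = 2/(1 + 0.0615609) = 2/1.0615609 = 1.8840181.
ρ_SOR = ω* − 1 ≈ 0.8840181.
m ≥ 6·ln10 / (−ln 0.8840181) = 112.068; smallest integer m = 113.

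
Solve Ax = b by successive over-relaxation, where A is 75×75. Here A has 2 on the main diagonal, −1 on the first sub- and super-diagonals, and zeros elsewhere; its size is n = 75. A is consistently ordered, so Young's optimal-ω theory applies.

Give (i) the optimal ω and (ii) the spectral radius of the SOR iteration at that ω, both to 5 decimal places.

ω* = 1.92063, ρ_SOR = 0.92063

spectrum of D⁻¹(L+U) = {cos(kπ/76) : 1≤k≤75}; ρ_J = cos(π/76) = 0.99915.
√(1−ρ_J²) = |sin(π/76)| = 0.041325
Then 2/(1+√(1−ρ_J²)) = 2/(1+0.041325); ω* = 2/1.041325 = 1.92063.
ρ_SOR = ω* − 1 ≈ 0.92063.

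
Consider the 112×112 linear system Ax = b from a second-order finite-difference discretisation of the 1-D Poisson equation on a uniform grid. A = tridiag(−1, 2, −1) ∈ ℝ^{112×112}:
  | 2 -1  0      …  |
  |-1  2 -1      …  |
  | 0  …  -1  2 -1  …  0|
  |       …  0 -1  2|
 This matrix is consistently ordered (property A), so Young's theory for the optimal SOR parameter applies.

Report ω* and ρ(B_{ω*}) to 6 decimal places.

[ρ_J] n=112: ρ(B_J) = cos(π/(n+1)) = cos(π/113) = 0.999614.
√(1 − cos²(π/113)) = sin(π/113) ≈ 0.0277981.
[ω*] 2 ÷ (1 + 0.0277981) = 2 ÷ 1.0277981 = 1.945907.
Hence ρ(B_{ω*}) = 1.945907 − 1 = 0.945907.

ω* = 1.945907, ρ_SOR = 0.945907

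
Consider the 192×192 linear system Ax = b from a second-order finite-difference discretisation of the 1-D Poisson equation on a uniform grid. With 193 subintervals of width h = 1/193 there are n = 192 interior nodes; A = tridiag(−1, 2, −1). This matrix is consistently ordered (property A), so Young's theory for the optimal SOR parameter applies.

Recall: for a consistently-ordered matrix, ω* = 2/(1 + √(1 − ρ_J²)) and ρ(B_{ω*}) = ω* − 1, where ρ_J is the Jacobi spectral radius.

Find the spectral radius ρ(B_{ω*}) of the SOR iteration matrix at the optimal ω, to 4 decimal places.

B_J for the 192×192 system has eigenvalues cos(kπ/193); ρ_J = cos(π/193) = 0.9999.
√(1−ρ_J²) simplifies to sin(π/193) = 0.01628.
Then 2/(1+√(1−ρ_J²)) = 2/(1+0.01628); ω* = 2/1.01628 = 1.9680.
ρ(B_{ω*}) = ω*−1 = 0.9680

ρ_SOR = 0.9680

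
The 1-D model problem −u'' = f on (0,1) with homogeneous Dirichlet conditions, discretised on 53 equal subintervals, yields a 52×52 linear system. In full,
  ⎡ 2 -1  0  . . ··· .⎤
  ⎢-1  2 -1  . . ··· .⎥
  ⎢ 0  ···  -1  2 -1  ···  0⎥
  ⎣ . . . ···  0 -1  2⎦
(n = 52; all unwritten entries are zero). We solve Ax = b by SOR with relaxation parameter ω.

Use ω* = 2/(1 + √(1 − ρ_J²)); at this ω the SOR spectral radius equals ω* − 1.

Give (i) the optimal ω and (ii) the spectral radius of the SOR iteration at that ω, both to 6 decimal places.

ω* = 1.888145, ρ_SOR = 0.888145

spectrum of D⁻¹(L+U) = {cos(kπ/53) : 1≤k≤52}; ρ_J = cos(π/53) = 0.998244.
root = sin(π/53) = 0.0592406  (since 1−cos² = sin²).
So ω* = 2/1.0592406 = 1.888145 (Young).
Hence ρ(B_{ω*}) = 1.888145 − 1 = 0.888145.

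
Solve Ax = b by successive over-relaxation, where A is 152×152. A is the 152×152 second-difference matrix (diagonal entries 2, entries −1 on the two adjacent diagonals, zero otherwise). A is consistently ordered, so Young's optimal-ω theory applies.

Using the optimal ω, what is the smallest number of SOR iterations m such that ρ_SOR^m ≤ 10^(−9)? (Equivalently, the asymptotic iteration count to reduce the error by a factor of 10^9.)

spectrum of D⁻¹(L+U) = {cos(kπ/153) : 1≤k≤152}; ρ_J = cos(π/153) = 0.9997892.
√(1−ρ_J²) = |sin(π/153)| = 0.0205318
[ω*] 2 ÷ (1 + 0.0205318) = 2 ÷ 1.0205318 = 1.9597625.
ρ_SOR = ω* − 1 = 1.9597625 − 1 = 0.9597625.
Need (0.9597625)^m ≤ 10^(−9): m ≥ 9·ln10/|ln 0.9597625| = 20.7233/0.0410694 = 504.592 ⇒ m = 505.

m = 505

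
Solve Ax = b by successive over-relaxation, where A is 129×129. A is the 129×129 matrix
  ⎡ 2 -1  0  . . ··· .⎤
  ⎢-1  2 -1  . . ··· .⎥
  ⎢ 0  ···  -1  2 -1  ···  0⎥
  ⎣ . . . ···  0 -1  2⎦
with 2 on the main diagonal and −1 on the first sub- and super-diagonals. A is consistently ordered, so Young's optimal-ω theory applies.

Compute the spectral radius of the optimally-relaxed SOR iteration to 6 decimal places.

ρ_SOR = 0.952813

spectrum of D⁻¹(L+U) = {cos(kπ/130) : 1≤k≤129}; ρ_J = cos(π/130) = 0.999708.
root = sin(π/130) = 0.0241637  (since 1−cos² = sin²).
[ω*] 2 ÷ (1 + 0.0241637) = 2 ÷ 1.0241637 = 1.952813.
[ρ_SOR] ω* − 1 = 0.952813.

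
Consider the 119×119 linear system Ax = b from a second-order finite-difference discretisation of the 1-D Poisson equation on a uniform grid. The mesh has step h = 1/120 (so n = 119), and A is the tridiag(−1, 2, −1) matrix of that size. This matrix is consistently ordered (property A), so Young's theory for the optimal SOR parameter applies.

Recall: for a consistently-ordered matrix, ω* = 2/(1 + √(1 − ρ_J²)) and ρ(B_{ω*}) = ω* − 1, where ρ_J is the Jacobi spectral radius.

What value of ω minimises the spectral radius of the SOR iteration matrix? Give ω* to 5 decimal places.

ω* = 1.94898

[ρ_J] n=119: ρ(B_J) = cos(π/(n+1)) = cos(π/120) = 0.99966.
root = sin(π/120) = 0.026177  (since 1−cos² = sin²).
Young: ω* = 2/(1+√(1−ρ_J²)) = 2/(1+0.026177) = 2/1.026177 = 1.94898.
and ρ(B_{ω*}) = 1.94898 − 1 = 0.94898.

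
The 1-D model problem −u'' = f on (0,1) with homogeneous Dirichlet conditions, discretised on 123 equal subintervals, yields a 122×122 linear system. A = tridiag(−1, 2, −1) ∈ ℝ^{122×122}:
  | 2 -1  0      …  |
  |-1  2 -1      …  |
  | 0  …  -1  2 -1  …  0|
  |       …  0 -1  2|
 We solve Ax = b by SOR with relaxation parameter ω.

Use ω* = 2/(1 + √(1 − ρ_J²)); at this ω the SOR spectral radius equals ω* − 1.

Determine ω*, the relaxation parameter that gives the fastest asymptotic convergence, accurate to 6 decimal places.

ω* = 1.950195

[ρ_J] n=122: ρ(B_J) = cos(π/(n+1)) = cos(π/123) = 0.999674.
√(1−ρ_J²) = |sin(π/123)| = 0.0255386
So ω* = 2/1.0255386 = 1.950195 (Young).
ρ_SOR = ω* − 1 = 1.950195 − 1 = 0.950195.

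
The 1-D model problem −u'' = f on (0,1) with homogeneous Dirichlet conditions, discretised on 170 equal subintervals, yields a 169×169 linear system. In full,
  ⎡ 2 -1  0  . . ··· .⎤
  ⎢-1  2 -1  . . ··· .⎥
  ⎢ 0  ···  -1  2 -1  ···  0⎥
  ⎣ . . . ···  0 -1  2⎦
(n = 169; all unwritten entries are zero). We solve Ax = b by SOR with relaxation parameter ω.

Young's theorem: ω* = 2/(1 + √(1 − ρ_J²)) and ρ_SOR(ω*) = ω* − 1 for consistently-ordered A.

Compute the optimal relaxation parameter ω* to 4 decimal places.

n=169: λ(B_J) = 1 − λ(A)/2 = cos(kπ/170); k=1 gives ρ_J = 0.9998.
√(1−ρ_J²) simplifies to sin(π/170) = 0.01848.
ω* = 2 / (1 + 0.01848) = 2 / 1.01848 ≈ 1.9637.
and ρ(B_{ω*}) = 1.9637 − 1 = 0.9637.

ω* = 1.9637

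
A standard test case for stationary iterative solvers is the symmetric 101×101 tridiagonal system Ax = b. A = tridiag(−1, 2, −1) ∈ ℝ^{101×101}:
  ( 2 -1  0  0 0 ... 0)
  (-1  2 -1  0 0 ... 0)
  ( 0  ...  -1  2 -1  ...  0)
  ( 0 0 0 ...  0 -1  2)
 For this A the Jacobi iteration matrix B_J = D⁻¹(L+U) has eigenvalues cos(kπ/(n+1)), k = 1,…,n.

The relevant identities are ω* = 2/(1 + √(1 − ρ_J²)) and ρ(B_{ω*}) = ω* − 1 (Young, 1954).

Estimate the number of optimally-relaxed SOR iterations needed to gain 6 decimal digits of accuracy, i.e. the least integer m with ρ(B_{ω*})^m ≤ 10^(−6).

ρ_J = max_k |cos(kπ/102)| = cos(π/102) = 0.9995257
√(1−ρ_J²) = |sin(π/102)| = 0.0307951
ω* = 2/(1+0.0307951) = 1.9402498
At ω = 1.9402498 every |λ(B_ω)| = ω−1, so ρ_SOR = 0.9402498.
Need (0.9402498)^m ≤ 10^(−6): m ≥ 6·ln10/|ln 0.9402498| = 13.8155/0.0616097 = 224.242 ⇒ m = 225.

m = 225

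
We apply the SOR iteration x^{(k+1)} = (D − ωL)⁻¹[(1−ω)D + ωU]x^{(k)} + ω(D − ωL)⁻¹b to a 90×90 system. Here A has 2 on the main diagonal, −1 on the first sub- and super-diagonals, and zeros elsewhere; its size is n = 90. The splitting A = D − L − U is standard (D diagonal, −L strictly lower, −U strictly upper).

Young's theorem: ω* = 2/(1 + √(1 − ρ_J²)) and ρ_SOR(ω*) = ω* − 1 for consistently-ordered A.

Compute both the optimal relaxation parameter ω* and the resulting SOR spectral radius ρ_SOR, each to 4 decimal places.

ω* = 1.9333, ρ_SOR = 0.9333

ρ_J = max_k |cos(kπ/91)| = cos(π/91) = 0.9994
√(1 − cos²(π/91)) = sin(π/91) ≈ 0.03452.
ω* = 2/(1 + 0.03452) = 2/1.03452 = 1.9333.
ρ(B_{ω*}) = ω*−1 = 0.9333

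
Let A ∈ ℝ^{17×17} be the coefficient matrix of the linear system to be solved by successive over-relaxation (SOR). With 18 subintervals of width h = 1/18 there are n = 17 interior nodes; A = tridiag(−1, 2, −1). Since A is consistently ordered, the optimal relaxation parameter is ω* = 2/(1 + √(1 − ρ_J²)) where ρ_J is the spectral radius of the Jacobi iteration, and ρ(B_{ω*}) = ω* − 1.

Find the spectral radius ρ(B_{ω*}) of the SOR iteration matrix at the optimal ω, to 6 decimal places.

B_J for the 17×17 system has eigenvalues cos(kπ/18); ρ_J = cos(π/18) = 0.984808.
1 − cos²(π/18) = sin²(π/18) ⇒ √(1−ρ_J²) = sin(π/18) = 0.1736482.
So ω* = 2/1.1736482 = 1.704088 (Young).
ρ_SOR = ω* − 1 = 1.704088 − 1 = 0.704088.

ρ_SOR = 0.704088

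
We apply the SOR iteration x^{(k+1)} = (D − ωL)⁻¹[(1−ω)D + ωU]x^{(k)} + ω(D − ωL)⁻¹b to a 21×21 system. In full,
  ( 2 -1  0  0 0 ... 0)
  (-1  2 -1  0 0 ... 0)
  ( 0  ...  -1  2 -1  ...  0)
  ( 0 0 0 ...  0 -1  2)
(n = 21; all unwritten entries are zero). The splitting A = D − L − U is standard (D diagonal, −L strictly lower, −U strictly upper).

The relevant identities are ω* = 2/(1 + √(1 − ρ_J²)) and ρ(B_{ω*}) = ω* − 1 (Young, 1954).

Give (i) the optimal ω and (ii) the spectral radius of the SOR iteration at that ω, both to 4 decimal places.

ω* = 1.7508, ρ_SOR = 0.7508

½·tridiag(1,0,1) at n=21: λ_k = cos(kπ/22); max |λ| at k=1 ⇒ ρ_J = cos(π/22) ≈ 0.9898.
root = sin(π/22) = 0.14231  (since 1−cos² = sin²).
ω* = 2/(1+0.14231) = 1.7508
Hence ρ(B_{ω*}) = 1.7508 − 1 = 0.7508.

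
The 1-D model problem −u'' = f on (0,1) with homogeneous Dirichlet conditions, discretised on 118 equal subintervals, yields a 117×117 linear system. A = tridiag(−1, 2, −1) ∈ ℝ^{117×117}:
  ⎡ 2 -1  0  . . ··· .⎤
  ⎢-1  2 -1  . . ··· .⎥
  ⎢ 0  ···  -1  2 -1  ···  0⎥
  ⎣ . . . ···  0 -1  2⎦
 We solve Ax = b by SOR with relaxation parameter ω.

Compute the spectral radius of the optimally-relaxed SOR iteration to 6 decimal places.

½·tridiag(1,0,1) at n=117: λ_k = cos(kπ/118); max |λ| at k=1 ⇒ ρ_J = cos(π/118) ≈ 0.999646.
1 − cos²(π/118) = sin²(π/118) ⇒ √(1−ρ_J²) = sin(π/118) = 0.0266205.
[ω*] 2 ÷ (1 + 0.0266205) = 2 ÷ 1.0266205 = 1.948140.
At ω = 1.948140 every |λ(B_ω)| = ω−1, so ρ_SOR = 0.948140.

ρ_SOR = 0.948140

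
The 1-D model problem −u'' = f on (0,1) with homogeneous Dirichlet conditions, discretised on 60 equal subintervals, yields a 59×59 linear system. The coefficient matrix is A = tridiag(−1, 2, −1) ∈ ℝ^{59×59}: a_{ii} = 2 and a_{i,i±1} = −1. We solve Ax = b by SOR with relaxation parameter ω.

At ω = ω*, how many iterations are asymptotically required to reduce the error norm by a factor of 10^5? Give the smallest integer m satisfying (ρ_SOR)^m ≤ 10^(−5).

m = 110

n=59: λ(B_J) = 1 − λ(A)/2 = cos(kπ/60); k=1 gives ρ_J = 0.9986295.
√(1−ρ_J²) = |sin(π/60)| = 0.0523360
ω* = 2/(1 + 0.0523360) = 2/1.0523360 = 1.9005337.
ρ(B_{ω*}) = ω*−1 = 0.9005337
(0.9005337)^m ≤ 10^{−5}  ⇒  m·ln(0.9005337) ≤ −5·ln10  ⇒  m ≥ 109.889  ⇒  m = 110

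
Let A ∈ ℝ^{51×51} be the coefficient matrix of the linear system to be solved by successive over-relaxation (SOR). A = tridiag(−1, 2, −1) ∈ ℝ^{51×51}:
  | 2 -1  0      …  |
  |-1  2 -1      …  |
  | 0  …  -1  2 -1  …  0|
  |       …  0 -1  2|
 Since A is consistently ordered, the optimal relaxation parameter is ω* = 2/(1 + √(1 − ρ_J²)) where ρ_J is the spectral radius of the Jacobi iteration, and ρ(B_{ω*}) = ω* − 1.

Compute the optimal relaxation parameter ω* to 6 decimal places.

[ρ_J] n=51: ρ(B_J) = cos(π/(n+1)) = cos(π/52) = 0.998176.
√(1 − cos²(π/52)) = sin(π/52) ≈ 0.0603785.
ω* = 2 / (1 + 0.0603785) = 2 / 1.0603785 ≈ 1.886119.
[ρ_SOR] ω* − 1 = 0.886119.

ω* = 1.886119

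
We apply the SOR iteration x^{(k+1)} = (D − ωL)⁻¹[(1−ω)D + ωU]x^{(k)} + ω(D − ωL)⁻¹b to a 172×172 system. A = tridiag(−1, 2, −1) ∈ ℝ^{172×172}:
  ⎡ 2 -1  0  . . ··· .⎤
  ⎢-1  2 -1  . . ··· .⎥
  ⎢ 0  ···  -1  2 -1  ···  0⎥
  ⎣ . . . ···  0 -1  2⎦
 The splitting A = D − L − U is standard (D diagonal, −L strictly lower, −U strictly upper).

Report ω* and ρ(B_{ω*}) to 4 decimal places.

ω* = 1.9643, ρ_SOR = 0.9643

B_J for the 172×172 system has eigenvalues cos(kπ/173); ρ_J = cos(π/173) = 0.9998.
root = sin(π/173) = 0.01816  (since 1−cos² = sin²).
Young: ω* = 2/(1+√(1−ρ_J²)) = 2/(1+0.01816) = 2/1.01816 = 1.9643.
ρ(B_{ω*}) = ω*−1 = 0.9643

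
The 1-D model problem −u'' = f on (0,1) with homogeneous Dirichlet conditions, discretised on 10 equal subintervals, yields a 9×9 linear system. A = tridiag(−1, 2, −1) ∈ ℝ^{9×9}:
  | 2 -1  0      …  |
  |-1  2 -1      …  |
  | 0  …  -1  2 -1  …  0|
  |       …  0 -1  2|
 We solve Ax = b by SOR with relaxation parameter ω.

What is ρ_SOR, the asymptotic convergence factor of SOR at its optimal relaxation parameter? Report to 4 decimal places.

B_J for the 9×9 system has eigenvalues cos(kπ/10); ρ_J = cos(π/10) = 0.9511.
1 − cos²(π/10) = sin²(π/10) ⇒ √(1−ρ_J²) = sin(π/10) = 0.30902.
ω* = 2/(1 + 0.30902) = 2/1.30902 = 1.5279.
At ω = 1.5279 every |λ(B_ω)| = ω−1, so ρ_SOR = 0.5279.

ρ_SOR = 0.5279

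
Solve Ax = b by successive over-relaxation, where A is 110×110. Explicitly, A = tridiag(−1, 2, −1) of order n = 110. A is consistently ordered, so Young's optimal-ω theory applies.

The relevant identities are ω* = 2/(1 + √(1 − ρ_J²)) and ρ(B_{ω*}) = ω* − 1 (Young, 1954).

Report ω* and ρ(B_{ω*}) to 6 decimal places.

B_J for the 110×110 system has eigenvalues cos(kπ/111); ρ_J = cos(π/111) = 0.999600.
root = sin(π/111) = 0.0282989  (since 1−cos² = sin²).
ω* = 2 / (1 + 0.0282989) = 2 / 1.0282989 ≈ 1.944960.
ρ_SOR = ω* − 1 = 1.944960 − 1 = 0.944960.

ω* = 1.944960, ρ_SOR = 0.944960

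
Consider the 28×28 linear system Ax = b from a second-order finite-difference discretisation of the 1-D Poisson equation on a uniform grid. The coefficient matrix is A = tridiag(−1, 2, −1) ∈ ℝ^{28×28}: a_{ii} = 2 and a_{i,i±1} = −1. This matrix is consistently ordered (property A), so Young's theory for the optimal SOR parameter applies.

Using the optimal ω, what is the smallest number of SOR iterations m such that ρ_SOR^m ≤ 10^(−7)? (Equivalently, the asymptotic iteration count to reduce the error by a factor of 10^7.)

m = 75

With n=28, ρ(Jacobi) = cos(π/29) = 0.9941380.
√(1−ρ_J²) simplifies to sin(π/29) = 0.1081190.
ω* = 2 / (1 + 0.1081190) = 2 / 1.1081190 ≈ 1.8048603.
ρ_SOR = ω* − 1 = 1.8048603 − 1 = 0.8048603.
For 7 digits: m = 7·ln10 / (−ln 0.8048603) = 16.1181/0.217087 = 74.247; round up → m = 75.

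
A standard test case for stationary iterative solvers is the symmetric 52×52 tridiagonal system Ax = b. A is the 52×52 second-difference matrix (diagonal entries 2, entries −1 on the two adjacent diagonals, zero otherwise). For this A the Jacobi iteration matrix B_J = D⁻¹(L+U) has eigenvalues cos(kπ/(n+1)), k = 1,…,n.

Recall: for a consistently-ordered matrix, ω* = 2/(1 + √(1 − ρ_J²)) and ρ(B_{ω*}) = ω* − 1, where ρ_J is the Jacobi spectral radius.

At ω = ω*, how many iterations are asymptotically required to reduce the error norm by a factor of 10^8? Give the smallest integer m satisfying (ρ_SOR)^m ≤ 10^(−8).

m = 156

½·tridiag(1,0,1) at n=52: λ_k = cos(kπ/53); max |λ| at k=1 ⇒ ρ_J = cos(π/53) ≈ 0.9982437.
√(1−ρ_J²) = |sin(π/53)| = 0.0592406
ω* = 2 / (1 + 0.0592406) = 2 / 1.0592406 ≈ 1.8881451.
Hence ρ(B_{ω*}) = 1.8881451 − 1 = 0.8881451.
m ≥ 8·ln10 / (−ln 0.8881451) = 155.292; smallest integer m = 156.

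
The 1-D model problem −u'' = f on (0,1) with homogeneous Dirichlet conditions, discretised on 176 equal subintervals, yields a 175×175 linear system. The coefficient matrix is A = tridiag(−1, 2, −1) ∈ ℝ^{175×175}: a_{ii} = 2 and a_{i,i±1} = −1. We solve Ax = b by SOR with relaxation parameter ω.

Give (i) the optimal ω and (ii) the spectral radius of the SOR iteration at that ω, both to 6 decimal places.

[ρ_J] n=175: ρ(B_J) = cos(π/(n+1)) = cos(π/176) = 0.999841.
√(1−ρ_J²) simplifies to sin(π/176) = 0.0178490.
Then 2/(1+√(1−ρ_J²)) = 2/(1+0.0178490); ω* = 2/1.0178490 = 1.964928.
Hence ρ(B_{ω*}) = 1.964928 − 1 = 0.964928.

ω* = 1.964928, ρ_SOR = 0.964928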